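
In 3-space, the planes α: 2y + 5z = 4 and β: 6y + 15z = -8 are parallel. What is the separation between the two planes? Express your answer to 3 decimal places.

1.238

Rescale β by 1/3: 2y + 5z = -8/3. Then distance = |4 − (-8/3)| / √29 ≈ 1.238.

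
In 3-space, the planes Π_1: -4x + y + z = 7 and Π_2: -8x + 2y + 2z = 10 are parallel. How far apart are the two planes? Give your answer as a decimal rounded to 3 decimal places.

0.471

Rescale Π_2 by 1/2: -4x + y + z = 5. Then distance = |7 − 5| / √18 ≈ 0.471.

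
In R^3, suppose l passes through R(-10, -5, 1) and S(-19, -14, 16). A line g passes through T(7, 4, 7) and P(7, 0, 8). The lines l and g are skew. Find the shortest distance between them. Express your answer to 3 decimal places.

A direction vector for l is S − R = (-9, -9, 15).
A direction vector for g is P − T = (0, -4, 1).
Common perpendicular direction n = (-9, -9, 15) × (0, -4, 1) = (51, 9, 36).
With w = (7, 4, 7) − (-10, -5, 1) = (17, 9, 6), w · n = 1164.
Distance = |w · n| / |n| = |1164| / √3978 ≈ 18.455.

18.455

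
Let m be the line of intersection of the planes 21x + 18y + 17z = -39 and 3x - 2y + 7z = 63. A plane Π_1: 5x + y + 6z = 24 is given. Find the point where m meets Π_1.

(-9, -3, 12)

Direction of m: (21, 18, 17) × (3, -2, 7) = (160, -96, -96).
A point on m: solving the two plane equations with x = -29 gives (-29, 9, 24).
Substitute r = (-29, 9, 24) + t(160, -96, -96) into the plane: 8 + 128t = 24, so t = 1/8.
Intersection: (-29, 9, 24) + (1/8)·(160, -96, -96) = (-9, -3, 12).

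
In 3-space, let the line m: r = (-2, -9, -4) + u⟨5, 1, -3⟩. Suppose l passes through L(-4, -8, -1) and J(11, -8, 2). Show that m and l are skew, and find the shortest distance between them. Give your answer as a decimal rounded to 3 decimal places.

A direction vector for l is J − L = (15, 0, 3).
Common perpendicular direction n = (5, 1, -3) × (15, 0, 3) = (3, -60, -15).
With w = (-4, -8, -1) − (-2, -9, -4) = (-2, 1, 3), w · n = -111.
Since n ≠ 0 the lines are not parallel, and w · n = -111 ≠ 0 so they do not intersect; hence they are skew.
Distance = |w · n| / |n| = |-111| / √3834 ≈ 1.793.

1.793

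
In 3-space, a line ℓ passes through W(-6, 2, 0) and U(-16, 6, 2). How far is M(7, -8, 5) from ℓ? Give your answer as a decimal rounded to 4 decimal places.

A direction vector for ℓ is U − W = (-10, 4, 2).
Taking (-6, 2, 0) on ℓ with direction v = (-10, 4, 2): w = M − (-6, 2, 0) = (13, -10, 5), and w × v = (-40, -76, -48).
Distance = |w × v| / |v| = √9680 / √120 ≈ 8.9815.

8.9815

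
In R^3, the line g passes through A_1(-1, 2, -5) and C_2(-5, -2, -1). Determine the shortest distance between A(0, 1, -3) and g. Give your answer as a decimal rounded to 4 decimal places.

A direction vector for g is C_2 − A_1 = (-4, -4, 4).
Taking (-1, 2, -5) on g with direction v = (-4, -4, 4): w = A − (-1, 2, -5) = (1, -1, 2), and w × v = (4, -12, -8).
Distance = |w × v| / |v| = √224 / √48 ≈ 2.1602.

2.1602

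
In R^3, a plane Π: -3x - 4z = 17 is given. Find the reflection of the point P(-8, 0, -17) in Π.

(10, 0, 7)

λ = (n·P − d)/|n|² = (92 − 17)/25 = 3.
Reflection = P − 2λn = (-8, 0, -17) − 6·(-3, 0, -4) = (10, 0, 7).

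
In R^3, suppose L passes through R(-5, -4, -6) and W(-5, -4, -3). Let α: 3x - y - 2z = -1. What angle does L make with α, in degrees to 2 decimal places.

32.31

A direction vector for L is W − R = (0, 0, 3).
sin θ = |n·v| / (|n||v|) = |-6| / (√14 · √9) = 0.53452.
θ ≈ 32.31°.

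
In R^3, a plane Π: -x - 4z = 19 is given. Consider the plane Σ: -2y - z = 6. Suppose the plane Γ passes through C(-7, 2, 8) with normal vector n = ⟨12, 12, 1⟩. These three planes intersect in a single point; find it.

Γ: n·r = n·C gives 12x + 12y + z = -52.
Solving the 3×3 linear system -x - 4z = 19, -2y - z = 6, 12x + 12y + z = -52 (e.g. by elimination or Cramer's rule, determinant = -106) gives (-3, -1, -4).

(-3, -1, -4)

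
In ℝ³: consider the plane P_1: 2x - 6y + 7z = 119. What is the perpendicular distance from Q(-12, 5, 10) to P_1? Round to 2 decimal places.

10.92

n·Q − d = (2)·(-12) + (-6)·(5) + (7)·(10) − 119 = -103; |n| = √89.
Distance = |-103| / √89 = 103/√89 ≈ 10.92.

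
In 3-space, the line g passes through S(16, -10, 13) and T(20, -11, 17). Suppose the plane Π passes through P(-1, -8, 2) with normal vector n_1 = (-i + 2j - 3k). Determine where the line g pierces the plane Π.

A direction vector for g is T − S = (4, -1, 4).
Π: n_1·r = n_1·P gives -x + 2y - 3z = -21.
Substitute r = (16, -10, 13) + t(4, -1, 4) into the plane: -75 + (-18)t = -21, so t = -3.
Intersection: (16, -10, 13) + (-3)·(4, -1, 4) = (4, -7, 1).

(4, -7, 1)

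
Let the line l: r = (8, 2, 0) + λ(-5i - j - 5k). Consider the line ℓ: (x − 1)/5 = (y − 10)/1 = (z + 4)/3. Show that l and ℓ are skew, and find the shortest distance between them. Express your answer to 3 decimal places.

ℓ has direction (5, 1, 3) through (1, 10, -4).
Common perpendicular direction n = (-5, -1, -5) × (5, 1, 3) = (2, -10, 0).
With w = (1, 10, -4) − (8, 2, 0) = (-7, 8, -4), w · n = -94.
Since n ≠ 0 the lines are not parallel, and w · n = -94 ≠ 0 so they do not intersect; hence they are skew.
Distance = |w · n| / |n| = |-94| / √104 ≈ 9.217.

9.217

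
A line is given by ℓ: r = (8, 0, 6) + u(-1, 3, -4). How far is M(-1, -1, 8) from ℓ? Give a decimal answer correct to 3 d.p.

9.265

Taking (8, 0, 6) on ℓ with direction v = (-1, 3, -4): w = M − (8, 0, 6) = (-9, -1, 2), and w × v = (-2, -38, -28).
Distance = |w × v| / |v| = √2232 / √26 ≈ 9.265.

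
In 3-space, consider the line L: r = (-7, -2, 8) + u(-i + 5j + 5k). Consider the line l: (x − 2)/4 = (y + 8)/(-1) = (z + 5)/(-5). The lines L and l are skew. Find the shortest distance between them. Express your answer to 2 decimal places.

0.73

l has direction (4, -1, -5) through (2, -8, -5).
Common perpendicular direction n = (-1, 5, 5) × (4, -1, -5) = (-20, 15, -19).
With w = (2, -8, -5) − (-7, -2, 8) = (9, -6, -13), w · n = -23.
Distance = |w · n| / |n| = |-23| / √986 ≈ 0.73.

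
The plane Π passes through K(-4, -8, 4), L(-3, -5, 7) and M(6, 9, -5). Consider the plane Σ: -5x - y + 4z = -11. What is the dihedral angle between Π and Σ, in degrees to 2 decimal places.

58.45

KL = (1, 3, 3), KM = (10, 17, -9); a normal to Π is KL × KM = (-78, 39, -13).
Using K: Π has equation -78x + 39y - 13z = -52.
cos θ = |n₁·n₂| / (|n₁||n₂|) = |299| / (√7774 · √42).
θ = arccos(0.52327) ≈ 58.45°.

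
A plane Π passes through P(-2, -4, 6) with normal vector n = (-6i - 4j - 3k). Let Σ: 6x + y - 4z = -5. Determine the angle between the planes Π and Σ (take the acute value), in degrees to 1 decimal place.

60.5

Π: n·r = n·P gives -6x - 4y - 3z = 10.
cos θ = |n₁·n₂| / (|n₁||n₂|) = |-28| / (√61 · √53).
θ = arccos(0.49244) ≈ 60.5°.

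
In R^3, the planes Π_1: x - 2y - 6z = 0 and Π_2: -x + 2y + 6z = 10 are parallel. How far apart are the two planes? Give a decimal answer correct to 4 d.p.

1.5617

Rescale Π_2 by 1/(-1): x - 2y - 6z = -10. Then distance = |0 − (-10)| / √41 ≈ 1.5617.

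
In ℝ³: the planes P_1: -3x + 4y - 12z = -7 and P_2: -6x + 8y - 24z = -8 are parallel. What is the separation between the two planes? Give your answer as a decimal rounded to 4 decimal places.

Rescale P_2 by 1/2: -3x + 4y - 12z = -4. Then distance = |-7 − (-4)| / √169 ≈ 0.2308.

0.2308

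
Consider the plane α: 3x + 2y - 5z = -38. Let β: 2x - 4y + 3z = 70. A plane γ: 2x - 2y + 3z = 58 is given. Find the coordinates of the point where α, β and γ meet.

Solving the 3×3 linear system 3x + 2y - 5z = -38, 2x - 4y + 3z = 70, 2x - 2y + 3z = 58 (e.g. by elimination or Cramer's rule, determinant = -38) gives (8, -6, 10).

(8, -6, 10)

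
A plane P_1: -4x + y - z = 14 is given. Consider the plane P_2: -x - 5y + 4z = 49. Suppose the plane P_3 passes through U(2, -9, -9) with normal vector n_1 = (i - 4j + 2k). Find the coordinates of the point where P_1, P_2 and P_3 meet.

P_3: n_1·r = n_1·U gives x - 4y + 2z = 20.
Solving the 3×3 linear system -4x + y - z = 14, -x - 5y + 4z = 49, x - 4y + 2z = 20 (e.g. by elimination or Cramer's rule, determinant = -27) gives (-6, -3, 7).

(-6, -3, 7)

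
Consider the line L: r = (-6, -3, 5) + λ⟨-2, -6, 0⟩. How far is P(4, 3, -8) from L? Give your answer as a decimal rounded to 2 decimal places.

Taking (-6, -3, 5) on L with direction v = (-2, -6, 0): w = P − (-6, -3, 5) = (10, 6, -13), and w × v = (-78, 26, -48).
Distance = |w × v| / |v| = √9064 / √40 ≈ 15.05.

15.05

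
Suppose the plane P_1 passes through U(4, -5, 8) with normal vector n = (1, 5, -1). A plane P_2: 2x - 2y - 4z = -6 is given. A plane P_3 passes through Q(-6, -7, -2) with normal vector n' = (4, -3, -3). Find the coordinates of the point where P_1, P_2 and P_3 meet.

(0, -5, 4)

P_1: n·r = n·U gives x + 5y - z = -29.
P_3: n'·r = n'·Q gives 4x - 3y - 3z = 3.
Solving the 3×3 linear system x + 5y - z = -29, 2x - 2y - 4z = -6, 4x - 3y - 3z = 3 (e.g. by elimination or Cramer's rule, determinant = -58) gives (0, -5, 4).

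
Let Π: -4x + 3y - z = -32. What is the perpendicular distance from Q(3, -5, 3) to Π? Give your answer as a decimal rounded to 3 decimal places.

0.392

n·Q − d = (-4)·(3) + (3)·(-5) + (-1)·(3) − (-32) = 2; |n| = √26.
Distance = |2| / √26 = 2/√26 ≈ 0.392.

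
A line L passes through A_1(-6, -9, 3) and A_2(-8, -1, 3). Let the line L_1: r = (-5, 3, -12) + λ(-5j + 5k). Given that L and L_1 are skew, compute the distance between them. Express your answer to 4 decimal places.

0.2357

A direction vector for L is A_2 − A_1 = (-2, 8, 0).
Common perpendicular direction n = (-2, 8, 0) × (0, -5, 5) = (40, 10, 10).
With w = (-5, 3, -12) − (-6, -9, 3) = (1, 12, -15), w · n = 10.
Distance = |w · n| / |n| = |10| / √1800 ≈ 0.2357.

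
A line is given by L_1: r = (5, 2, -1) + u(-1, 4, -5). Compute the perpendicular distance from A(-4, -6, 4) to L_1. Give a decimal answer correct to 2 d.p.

10.73

Taking (5, 2, -1) on L_1 with direction v = (-1, 4, -5): w = A − (5, 2, -1) = (-9, -8, 5), and w × v = (20, -50, -44).
Distance = |w × v| / |v| = √4836 / √42 ≈ 10.73.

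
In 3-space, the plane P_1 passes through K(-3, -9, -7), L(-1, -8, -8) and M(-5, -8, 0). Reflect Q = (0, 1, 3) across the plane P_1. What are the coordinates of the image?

(4, -5, 5)

KL = (2, 1, -1), KM = (-2, 1, 7); a normal to P_1 is KL × KM = (8, -12, 4).
Using K: P_1 has equation 8x - 12y + 4z = 56.
λ = (n·Q − d)/|n|² = (0 − 56)/224 = -1/4.
Reflection = Q − 2λn = (0, 1, 3) − (-1/2)·(8, -12, 4) = (4, -5, 5).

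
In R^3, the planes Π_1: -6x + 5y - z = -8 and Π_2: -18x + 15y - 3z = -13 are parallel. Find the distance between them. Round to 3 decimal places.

0.466

Rescale Π_2 by 1/3: -6x + 5y - z = -13/3. Then distance = |-8 − (-13/3)| / √62 ≈ 0.466.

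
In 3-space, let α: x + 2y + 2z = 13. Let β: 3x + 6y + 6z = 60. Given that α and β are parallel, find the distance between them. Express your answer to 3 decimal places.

2.333

Rescale β by 1/3: x + 2y + 2z = 20. Then distance = |13 − 20| / √9 ≈ 2.333.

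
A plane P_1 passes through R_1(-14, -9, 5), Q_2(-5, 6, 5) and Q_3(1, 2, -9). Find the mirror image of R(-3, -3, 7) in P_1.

R_1Q_2 = (9, 15, 0), R_1Q_3 = (15, 11, -14); a normal to P_1 is R_1Q_2 × R_1Q_3 = (-210, 126, -126).
Using R_1: P_1 has equation -210x + 126y - 126z = 1176.
λ = (n·R − d)/|n|² = (-630 − 1176)/75852 = -1/42.
Reflection = R − 2λn = (-3, -3, 7) − (-1/21)·(-210, 126, -126) = (-13, 3, 1).

(-13, 3, 1)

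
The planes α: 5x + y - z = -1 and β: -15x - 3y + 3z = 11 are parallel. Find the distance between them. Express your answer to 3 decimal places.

Rescale β by 1/(-3): 5x + y - z = -11/3. Then distance = |-1 − (-11/3)| / √27 ≈ 0.513.

0.513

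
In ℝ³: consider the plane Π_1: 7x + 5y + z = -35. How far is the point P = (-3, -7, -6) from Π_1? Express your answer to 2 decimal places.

n·P − d = (7)·(-3) + (5)·(-7) + (1)·(-6) − (-35) = -27; |n| = √75.
Distance = |-27| / √75 = 27/√75 ≈ 3.12.

3.12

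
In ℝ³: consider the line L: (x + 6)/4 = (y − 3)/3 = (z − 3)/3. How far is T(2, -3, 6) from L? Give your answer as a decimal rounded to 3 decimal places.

9.666

L has direction (4, 3, 3) through (-6, 3, 3).
Taking (-6, 3, 3) on L with direction v = (4, 3, 3): w = T − (-6, 3, 3) = (8, -6, 3), and w × v = (-27, -12, 48).
Distance = |w × v| / |v| = √3177 / √34 ≈ 9.666.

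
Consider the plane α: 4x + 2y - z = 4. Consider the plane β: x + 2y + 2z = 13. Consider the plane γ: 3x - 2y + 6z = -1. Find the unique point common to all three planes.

Solving the 3×3 linear system 4x + 2y - z = 4, x + 2y + 2z = 13, 3x - 2y + 6z = -1 (e.g. by elimination or Cramer's rule, determinant = 72) gives (-1, 5, 2).

(-1, 5, 2)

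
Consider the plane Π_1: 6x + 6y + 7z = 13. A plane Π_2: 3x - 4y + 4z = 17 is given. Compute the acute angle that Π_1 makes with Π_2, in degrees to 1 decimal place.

71.8

cos θ = |n₁·n₂| / (|n₁||n₂|) = |22| / (√121 · √41).
θ = arccos(0.31235) ≈ 71.8°.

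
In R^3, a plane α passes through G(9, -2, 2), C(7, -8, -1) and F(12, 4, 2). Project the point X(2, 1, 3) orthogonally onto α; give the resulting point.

GC = (-2, -6, -3), GF = (3, 6, 0); a normal to α is GC × GF = (18, -9, 6).
Using G: α has equation 18x - 9y + 6z = 192.
Foot = X − λn with λ = (n·X − d)/|n|² = (45 − 192)/441 = -1/3.
Foot = (2, 1, 3) − (-1/3)·(18, -9, 6) = (8, -2, 5).

(8, -2, 5)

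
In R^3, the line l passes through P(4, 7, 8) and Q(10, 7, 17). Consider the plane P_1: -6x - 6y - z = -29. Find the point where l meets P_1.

(-2, 7, -1)

A direction vector for l is Q − P = (6, 0, 9).
Substitute r = (4, 7, 8) + t(6, 0, 9) into the plane: -74 + (-45)t = -29, so t = -1.
Intersection: (4, 7, 8) + (-1)·(6, 0, 9) = (-2, 7, -1).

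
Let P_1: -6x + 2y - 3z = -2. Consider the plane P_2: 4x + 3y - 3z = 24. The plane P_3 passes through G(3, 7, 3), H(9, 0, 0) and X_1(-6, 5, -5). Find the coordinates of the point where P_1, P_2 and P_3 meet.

GH = (6, -7, -3), GX_1 = (-9, -2, -8); a normal to P_3 is GH × GX_1 = (50, 75, -75).
Using G: P_3 has equation 50x + 75y - 75z = 450.
Solving the 3×3 linear system -6x + 2y - 3z = -2, 4x + 3y - 3z = 24, 50x + 75y - 75z = 450 (e.g. by elimination or Cramer's rule, determinant = -150) gives (3, -4, -8).

(3, -4, -8)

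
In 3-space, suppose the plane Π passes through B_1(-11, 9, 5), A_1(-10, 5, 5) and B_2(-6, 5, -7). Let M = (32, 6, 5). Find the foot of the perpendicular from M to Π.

(-4, -3, -7)

B_1A_1 = (1, -4, 0), B_1B_2 = (5, -4, -12); a normal to Π is B_1A_1 × B_1B_2 = (48, 12, 16).
Using B_1: Π has equation 48x + 12y + 16z = -340.
Foot = M − λn with λ = (n·M − d)/|n|² = (1688 − (-340))/2704 = 3/4.
Foot = (32, 6, 5) − (3/4)·(48, 12, 16) = (-4, -3, -7).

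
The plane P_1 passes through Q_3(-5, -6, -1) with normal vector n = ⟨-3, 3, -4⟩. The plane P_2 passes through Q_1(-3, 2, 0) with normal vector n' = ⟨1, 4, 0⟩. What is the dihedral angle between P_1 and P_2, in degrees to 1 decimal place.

68.0

P_1: n·r = n·Q_3 gives -3x + 3y - 4z = 1.
P_2: n'·r = n'·Q_1 gives x + 4y = 5.
cos θ = |n₁·n₂| / (|n₁||n₂|) = |9| / (√34 · √17).
θ = arccos(0.37435) ≈ 68.0°.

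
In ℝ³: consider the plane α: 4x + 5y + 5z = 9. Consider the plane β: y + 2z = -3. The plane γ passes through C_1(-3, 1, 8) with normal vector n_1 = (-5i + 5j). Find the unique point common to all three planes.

γ: n_1·r = n_1·C_1 gives -5x + 5y = 20.
Solving the 3×3 linear system 4x + 5y + 5z = 9, y + 2z = -3, -5x + 5y = 20 (e.g. by elimination or Cramer's rule, determinant = -65) gives (1, 5, -4).

(1, 5, -4)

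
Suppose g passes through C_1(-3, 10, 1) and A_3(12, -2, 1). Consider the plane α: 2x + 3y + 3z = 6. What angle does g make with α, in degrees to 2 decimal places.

A direction vector for g is A_3 − C_1 = (15, -12, 0).
sin θ = |n·v| / (|n||v|) = |-6| / (√22 · √369) = 0.06659.
θ ≈ 3.82°.

3.82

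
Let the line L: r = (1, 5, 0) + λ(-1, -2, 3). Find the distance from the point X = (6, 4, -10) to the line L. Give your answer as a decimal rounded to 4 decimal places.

6.9437

Taking (1, 5, 0) on L with direction v = (-1, -2, 3): w = X − (1, 5, 0) = (5, -1, -10), and w × v = (-23, -5, -11).
Distance = |w × v| / |v| = √675 / √14 ≈ 6.9437.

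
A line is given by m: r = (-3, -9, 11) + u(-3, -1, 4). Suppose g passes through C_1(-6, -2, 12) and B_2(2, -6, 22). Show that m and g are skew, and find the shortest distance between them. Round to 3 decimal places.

6.664

A direction vector for g is B_2 − C_1 = (8, -4, 10).
Common perpendicular direction n = (-3, -1, 4) × (8, -4, 10) = (6, 62, 20).
With w = (-6, -2, 12) − (-3, -9, 11) = (-3, 7, 1), w · n = 436.
Since n ≠ 0 the lines are not parallel, and w · n = 436 ≠ 0 so they do not intersect; hence they are skew.
Distance = |w · n| / |n| = |436| / √4280 ≈ 6.664.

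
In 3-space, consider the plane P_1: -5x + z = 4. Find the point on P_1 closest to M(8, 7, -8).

(-2, 7, -6)

Foot = M − λn with λ = (n·M − d)/|n|² = (-48 − 4)/26 = -2.
Foot = (8, 7, -8) − (-2)·(-5, 0, 1) = (-2, 7, -6).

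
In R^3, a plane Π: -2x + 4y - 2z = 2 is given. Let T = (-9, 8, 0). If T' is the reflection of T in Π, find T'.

λ = (n·T − d)/|n|² = (50 − 2)/24 = 2.
Reflection = T − 2λn = (-9, 8, 0) − 4·(-2, 4, -2) = (-1, -8, 8).

(-1, -8, 8)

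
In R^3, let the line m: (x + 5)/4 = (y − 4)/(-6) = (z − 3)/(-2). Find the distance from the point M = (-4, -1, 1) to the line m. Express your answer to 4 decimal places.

m has direction (4, -6, -2) through (-5, 4, 3).
Taking (-5, 4, 3) on m with direction v = (4, -6, -2): w = M − (-5, 4, 3) = (1, -5, -2), and w × v = (-2, -6, 14).
Distance = |w × v| / |v| = √236 / √56 ≈ 2.0529.

2.0529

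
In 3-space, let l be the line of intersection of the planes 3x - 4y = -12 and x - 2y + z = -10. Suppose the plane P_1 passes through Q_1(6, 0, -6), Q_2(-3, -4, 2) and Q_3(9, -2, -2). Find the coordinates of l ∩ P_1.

(-4, 0, -6)

Direction of l: (3, -4, 0) × (1, -2, 1) = (-4, -3, -2).
A point on l: solving the two plane equations with x = -16 gives (-16, -9, -12).
Q_1Q_2 = (-9, -4, 8), Q_1Q_3 = (3, -2, 4); a normal to P_1 is Q_1Q_2 × Q_1Q_3 = (0, 60, 30).
Using Q_1: P_1 has equation 60y + 30z = -180.
Substitute r = (-16, -9, -12) + t(-4, -3, -2) into the plane: -900 + (-240)t = -180, so t = -3.
Intersection: (-16, -9, -12) + (-3)·(-4, -3, -2) = (-4, 0, -6).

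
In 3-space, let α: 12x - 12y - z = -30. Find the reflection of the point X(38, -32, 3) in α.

λ = (n·X − d)/|n|² = (837 − (-30))/289 = 3.
Reflection = X − 2λn = (38, -32, 3) − 6·(12, -12, -1) = (-34, 40, 9).

(-34, 40, 9)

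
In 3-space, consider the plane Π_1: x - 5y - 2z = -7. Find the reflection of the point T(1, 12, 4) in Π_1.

λ = (n·T − d)/|n|² = (-67 − (-7))/30 = -2.
Reflection = T − 2λn = (1, 12, 4) − (-4)·(1, -5, -2) = (5, -8, -4).

(5, -8, -4)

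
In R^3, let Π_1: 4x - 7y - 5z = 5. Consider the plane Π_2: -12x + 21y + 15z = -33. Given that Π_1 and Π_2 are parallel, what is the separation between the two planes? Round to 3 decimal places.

0.632

Rescale Π_2 by 1/(-3): 4x - 7y - 5z = 11. Then distance = |5 − 11| / √90 ≈ 0.632.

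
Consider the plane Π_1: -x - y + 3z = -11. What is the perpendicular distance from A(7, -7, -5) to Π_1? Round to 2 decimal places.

1.21

n·A − d = (-1)·(7) + (-1)·(-7) + (3)·(-5) − (-11) = -4; |n| = √11.
Distance = |-4| / √11 = 4/√11 ≈ 1.21.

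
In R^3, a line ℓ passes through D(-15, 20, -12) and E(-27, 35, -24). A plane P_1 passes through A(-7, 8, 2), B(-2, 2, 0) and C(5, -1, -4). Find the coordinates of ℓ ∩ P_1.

A direction vector for ℓ is E − D = (-12, 15, -12).
AB = (5, -6, -2), AC = (12, -9, -6); a normal to P_1 is AB × AC = (18, 6, 27).
Using A: P_1 has equation 18x + 6y + 27z = -24.
Substitute r = (-15, 20, -12) + t(-12, 15, -12) into the plane: -474 + (-450)t = -24, so t = -1.
Intersection: (-15, 20, -12) + (-1)·(-12, 15, -12) = (-3, 5, 0).

(-3, 5, 0)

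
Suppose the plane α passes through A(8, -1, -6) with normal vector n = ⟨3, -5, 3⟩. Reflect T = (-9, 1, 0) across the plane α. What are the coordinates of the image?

α: n·r = n·A gives 3x - 5y + 3z = 11.
λ = (n·T − d)/|n|² = (-32 − 11)/43 = -1.
Reflection = T − 2λn = (-9, 1, 0) − (-2)·(3, -5, 3) = (-3, -9, 6).

(-3, -9, 6)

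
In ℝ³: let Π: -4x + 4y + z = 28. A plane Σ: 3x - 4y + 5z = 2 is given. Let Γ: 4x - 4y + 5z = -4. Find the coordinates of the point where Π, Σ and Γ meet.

(-6, 0, 4)

Solving the 3×3 linear system -4x + 4y + z = 28, 3x - 4y + 5z = 2, 4x - 4y + 5z = -4 (e.g. by elimination or Cramer's rule, determinant = 24) gives (-6, 0, 4).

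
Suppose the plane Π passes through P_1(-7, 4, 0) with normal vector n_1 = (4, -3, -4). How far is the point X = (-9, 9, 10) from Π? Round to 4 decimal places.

9.8389

Π: n_1·r = n_1·P_1 gives 4x - 3y - 4z = -40.
n·X − d = (4)·(-9) + (-3)·(9) + (-4)·(10) − (-40) = -63; |n| = √41.
Distance = |-63| / √41 = 63/√41 ≈ 9.8389.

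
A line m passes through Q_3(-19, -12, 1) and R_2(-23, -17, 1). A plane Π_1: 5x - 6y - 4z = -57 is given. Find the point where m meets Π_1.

(-7, 3, 1)

A direction vector for m is R_2 − Q_3 = (-4, -5, 0).
Substitute r = (-19, -12, 1) + t(-4, -5, 0) into the plane: -27 + 10t = -57, so t = -3.
Intersection: (-19, -12, 1) + (-3)·(-4, -5, 0) = (-7, 3, 1).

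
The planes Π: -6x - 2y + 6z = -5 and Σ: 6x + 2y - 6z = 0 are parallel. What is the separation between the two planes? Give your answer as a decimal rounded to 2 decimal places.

0.57

Rescale Σ by 1/(-1): -6x - 2y + 6z = 0. Then distance = |-5 − 0| / √76 ≈ 0.57.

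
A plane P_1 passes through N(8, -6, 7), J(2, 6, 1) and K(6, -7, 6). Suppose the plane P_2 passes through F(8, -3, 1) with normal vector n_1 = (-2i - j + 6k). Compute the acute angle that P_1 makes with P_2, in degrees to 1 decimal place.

22.5

NJ = (-6, 12, -6), NK = (-2, -1, -1); a normal to P_1 is NJ × NK = (-18, 6, 30).
Using N: P_1 has equation -18x + 6y + 30z = 30.
P_2: n_1·r = n_1·F gives -2x - y + 6z = -7.
cos θ = |n₁·n₂| / (|n₁||n₂|) = |210| / (√1260 · √41).
θ = arccos(0.92394) ≈ 22.5°.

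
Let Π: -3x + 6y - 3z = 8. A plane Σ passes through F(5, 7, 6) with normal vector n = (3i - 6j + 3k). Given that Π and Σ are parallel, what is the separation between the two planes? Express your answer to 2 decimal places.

0.14

Σ: n·r = n·F gives 3x - 6y + 3z = -9.
Rescale Σ by 1/(-1): -3x + 6y - 3z = 9. Then distance = |8 − 9| / √54 ≈ 0.14.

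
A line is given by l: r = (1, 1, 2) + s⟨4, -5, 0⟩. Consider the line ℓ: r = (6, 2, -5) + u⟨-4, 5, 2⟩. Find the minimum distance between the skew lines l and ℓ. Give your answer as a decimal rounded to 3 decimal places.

Common perpendicular direction n = (4, -5, 0) × (-4, 5, 2) = (-10, -8, 0).
With w = (6, 2, -5) − (1, 1, 2) = (5, 1, -7), w · n = -58.
Distance = |w · n| / |n| = |-58| / √164 ≈ 4.529.

4.529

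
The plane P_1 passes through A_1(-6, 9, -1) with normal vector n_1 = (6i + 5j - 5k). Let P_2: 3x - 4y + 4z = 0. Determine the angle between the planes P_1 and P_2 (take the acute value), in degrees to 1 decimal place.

68.3

P_1: n_1·r = n_1·A_1 gives 6x + 5y - 5z = 14.
cos θ = |n₁·n₂| / (|n₁||n₂|) = |-22| / (√86 · √41).
θ = arccos(0.37049) ≈ 68.3°.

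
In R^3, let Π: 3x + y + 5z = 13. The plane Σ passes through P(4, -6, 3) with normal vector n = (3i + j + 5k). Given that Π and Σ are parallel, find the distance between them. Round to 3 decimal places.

1.352

Σ: n·r = n·P gives 3x + y + 5z = 21.
Same normal n = (3, 1, 5) with |n| = √35; distance = |13 − 21| / |n| = 8/√35 ≈ 1.352.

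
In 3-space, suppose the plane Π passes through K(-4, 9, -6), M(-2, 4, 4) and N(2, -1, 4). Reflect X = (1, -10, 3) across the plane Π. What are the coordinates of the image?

(11, -2, 5)

KM = (2, -5, 10), KN = (6, -10, 10); a normal to Π is KM × KN = (50, 40, 10).
Using K: Π has equation 50x + 40y + 10z = 100.
λ = (n·X − d)/|n|² = (-320 − 100)/4200 = -1/10.
Reflection = X − 2λn = (1, -10, 3) − (-1/5)·(50, 40, 10) = (11, -2, 5).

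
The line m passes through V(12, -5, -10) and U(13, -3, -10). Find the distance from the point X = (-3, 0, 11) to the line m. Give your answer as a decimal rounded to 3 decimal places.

A direction vector for m is U − V = (1, 2, 0).
Taking (12, -5, -10) on m with direction v = (1, 2, 0): w = X − (12, -5, -10) = (-15, 5, 21), and w × v = (-42, 21, -35).
Distance = |w × v| / |v| = √3430 / √5 ≈ 26.192.

26.192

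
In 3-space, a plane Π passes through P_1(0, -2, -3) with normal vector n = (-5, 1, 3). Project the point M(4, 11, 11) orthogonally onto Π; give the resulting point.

Π: n·r = n·P_1 gives -5x + y + 3z = -11.
Foot = M − λn with λ = (n·M − d)/|n|² = (24 − (-11))/35 = 1.
Foot = (4, 11, 11) − 1·(-5, 1, 3) = (9, 10, 8).

(9, 10, 8)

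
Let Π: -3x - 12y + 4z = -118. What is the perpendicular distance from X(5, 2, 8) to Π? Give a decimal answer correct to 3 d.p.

8.538

n·X − d = (-3)·(5) + (-12)·(2) + (4)·(8) − (-118) = 111; |n| = √169.
Distance = |111| / √169 = 111/√169 ≈ 8.538.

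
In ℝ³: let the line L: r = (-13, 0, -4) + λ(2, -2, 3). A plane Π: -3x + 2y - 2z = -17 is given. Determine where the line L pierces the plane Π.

(-5, -8, 8)

Substitute r = (-13, 0, -4) + t(2, -2, 3) into the plane: 47 + (-16)t = -17, so t = 4.
Intersection: (-13, 0, -4) + 4·(2, -2, 3) = (-5, -8, 8).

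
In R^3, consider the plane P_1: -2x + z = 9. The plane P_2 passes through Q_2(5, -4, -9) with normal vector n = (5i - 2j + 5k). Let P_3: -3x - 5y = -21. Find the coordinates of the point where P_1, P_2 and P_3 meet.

(-3, 6, 3)

P_2: n·r = n·Q_2 gives 5x - 2y + 5z = -12.
Solving the 3×3 linear system -2x + z = 9, 5x - 2y + 5z = -12, -3x - 5y = -21 (e.g. by elimination or Cramer's rule, determinant = -81) gives (-3, 6, 3).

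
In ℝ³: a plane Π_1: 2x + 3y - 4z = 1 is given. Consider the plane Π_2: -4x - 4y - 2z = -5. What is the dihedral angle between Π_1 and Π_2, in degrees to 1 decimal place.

cos θ = |n₁·n₂| / (|n₁||n₂|) = |-12| / (√29 · √36).
θ = arccos(0.37139) ≈ 68.2°.

68.2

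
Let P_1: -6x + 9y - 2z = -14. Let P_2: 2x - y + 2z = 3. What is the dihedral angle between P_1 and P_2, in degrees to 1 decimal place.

40.7

cos θ = |n₁·n₂| / (|n₁||n₂|) = |-25| / (√121 · √9).
θ = arccos(0.75758) ≈ 40.7°.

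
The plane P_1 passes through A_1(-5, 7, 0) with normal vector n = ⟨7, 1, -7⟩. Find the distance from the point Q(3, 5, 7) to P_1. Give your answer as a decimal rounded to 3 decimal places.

P_1: n·r = n·A_1 gives 7x + y - 7z = -28.
n·Q − d = (7)·(3) + (1)·(5) + (-7)·(7) − (-28) = 5; |n| = √99.
Distance = |5| / √99 = 5/√99 ≈ 0.503.

0.503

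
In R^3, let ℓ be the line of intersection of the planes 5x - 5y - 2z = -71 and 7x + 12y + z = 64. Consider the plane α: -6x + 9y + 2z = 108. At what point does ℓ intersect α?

Direction of ℓ: (5, -5, -2) × (7, 12, 1) = (19, -19, 95).
A point on ℓ: solving the two plane equations with x = -1 gives (-1, 4, 23).
Substitute r = (-1, 4, 23) + t(19, -19, 95) into the plane: 88 + (-95)t = 108, so t = -4/19.
Intersection: (-1, 4, 23) + (-4/19)·(19, -19, 95) = (-5, 8, 3).

(-5, 8, 3)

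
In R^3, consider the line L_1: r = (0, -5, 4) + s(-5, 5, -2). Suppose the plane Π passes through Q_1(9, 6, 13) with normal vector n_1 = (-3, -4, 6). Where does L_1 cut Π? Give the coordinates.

Π: n_1·r = n_1·Q_1 gives -3x - 4y + 6z = 27.
Substitute r = (0, -5, 4) + t(-5, 5, -2) into the plane: 44 + (-17)t = 27, so t = 1.
Intersection: (0, -5, 4) + 1·(-5, 5, -2) = (-5, 0, 2).

(-5, 0, 2)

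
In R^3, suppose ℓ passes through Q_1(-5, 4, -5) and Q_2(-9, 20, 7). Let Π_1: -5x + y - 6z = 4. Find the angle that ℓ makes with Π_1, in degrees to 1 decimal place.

13.0

A direction vector for ℓ is Q_2 − Q_1 = (-4, 16, 12).
sin θ = |n·v| / (|n||v|) = |-36| / (√62 · √416) = 0.22416.
θ ≈ 13.0°.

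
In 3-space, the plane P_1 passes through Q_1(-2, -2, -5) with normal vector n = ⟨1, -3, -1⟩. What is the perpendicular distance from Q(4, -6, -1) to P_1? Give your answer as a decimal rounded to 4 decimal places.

P_1: n·r = n·Q_1 gives x - 3y - z = 9.
n·Q − d = (1)·(4) + (-3)·(-6) + (-1)·(-1) − 9 = 14; |n| = √11.
Distance = |14| / √11 = 14/√11 ≈ 4.2212.

4.2212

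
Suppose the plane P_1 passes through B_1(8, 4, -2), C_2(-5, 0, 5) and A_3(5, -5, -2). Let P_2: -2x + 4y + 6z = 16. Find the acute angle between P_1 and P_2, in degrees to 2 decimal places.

63.14

B_1C_2 = (-13, -4, 7), B_1A_3 = (-3, -9, 0); a normal to P_1 is B_1C_2 × B_1A_3 = (63, -21, 105).
Using B_1: P_1 has equation 63x - 21y + 105z = 210.
cos θ = |n₁·n₂| / (|n₁||n₂|) = |420| / (√15435 · √56).
θ = arccos(0.45175) ≈ 63.14°.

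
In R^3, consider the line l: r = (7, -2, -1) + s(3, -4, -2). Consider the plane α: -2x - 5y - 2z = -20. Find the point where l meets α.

(4, 2, 1)

Substitute r = (7, -2, -1) + t(3, -4, -2) into the plane: -2 + 18t = -20, so t = -1.
Intersection: (7, -2, -1) + (-1)·(3, -4, -2) = (4, 2, 1).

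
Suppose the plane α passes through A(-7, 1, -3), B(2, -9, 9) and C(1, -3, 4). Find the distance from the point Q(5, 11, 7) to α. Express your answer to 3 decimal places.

8.542

AB = (9, -10, 12), AC = (8, -4, 7); a normal to α is AB × AC = (-22, 33, 44).
Using A: α has equation -22x + 33y + 44z = 55.
n·Q − d = (-22)·(5) + (33)·(11) + (44)·(7) − 55 = 506; |n| = √3509.
Distance = |506| / √3509 = 506/√3509 ≈ 8.542.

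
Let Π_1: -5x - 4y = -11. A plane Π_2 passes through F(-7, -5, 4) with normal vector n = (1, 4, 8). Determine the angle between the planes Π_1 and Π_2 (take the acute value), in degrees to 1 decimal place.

Π_2: n·r = n·F gives x + 4y + 8z = 5.
cos θ = |n₁·n₂| / (|n₁||n₂|) = |-21| / (√41 · √81).
θ = arccos(0.36441) ≈ 68.6°.

68.6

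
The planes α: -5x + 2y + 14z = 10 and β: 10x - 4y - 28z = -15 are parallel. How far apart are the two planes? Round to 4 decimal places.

Rescale β by 1/(-2): -5x + 2y + 14z = 15/2. Then distance = |10 − (15/2)| / √225 ≈ 0.1667.

0.1667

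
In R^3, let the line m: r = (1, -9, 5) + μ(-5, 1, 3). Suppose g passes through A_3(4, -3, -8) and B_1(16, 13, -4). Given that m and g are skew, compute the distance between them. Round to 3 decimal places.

A direction vector for g is B_1 − A_3 = (12, 16, 4).
Common perpendicular direction n = (-5, 1, 3) × (12, 16, 4) = (-44, 56, -92).
With w = (4, -3, -8) − (1, -9, 5) = (3, 6, -13), w · n = 1400.
Distance = |w · n| / |n| = |1400| / √13536 ≈ 12.033.

12.033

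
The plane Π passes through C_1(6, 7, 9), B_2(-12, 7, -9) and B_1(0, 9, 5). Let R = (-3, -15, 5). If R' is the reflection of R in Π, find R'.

C_1B_2 = (-18, 0, -18), C_1B_1 = (-6, 2, -4); a normal to Π is C_1B_2 × C_1B_1 = (36, 36, -36).
Using C_1: Π has equation 36x + 36y - 36z = 144.
λ = (n·R − d)/|n|² = (-828 − 144)/3888 = -1/4.
Reflection = R − 2λn = (-3, -15, 5) − (-1/2)·(36, 36, -36) = (15, 3, -13).

(15, 3, -13)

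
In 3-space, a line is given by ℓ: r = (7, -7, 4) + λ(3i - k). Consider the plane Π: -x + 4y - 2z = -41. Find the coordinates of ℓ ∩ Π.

(1, -7, 6)

Substitute r = (7, -7, 4) + t(3, 0, -1) into the plane: -43 + (-1)t = -41, so t = -2.
Intersection: (7, -7, 4) + (-2)·(3, 0, -1) = (1, -7, 6).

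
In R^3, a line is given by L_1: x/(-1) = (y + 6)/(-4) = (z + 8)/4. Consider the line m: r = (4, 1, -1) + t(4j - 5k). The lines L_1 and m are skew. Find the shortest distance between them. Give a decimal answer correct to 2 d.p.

6.23

L_1 has direction (-1, -4, 4) through (0, -6, -8).
Common perpendicular direction n = (-1, -4, 4) × (0, 4, -5) = (4, -5, -4).
With w = (4, 1, -1) − (0, -6, -8) = (4, 7, 7), w · n = -47.
Distance = |w · n| / |n| = |-47| / √57 ≈ 6.23.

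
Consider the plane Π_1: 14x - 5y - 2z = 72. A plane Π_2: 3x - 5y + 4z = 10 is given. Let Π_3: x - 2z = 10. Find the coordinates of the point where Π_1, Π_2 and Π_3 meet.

Solving the 3×3 linear system 14x - 5y - 2z = 72, 3x - 5y + 4z = 10, x - 2z = 10 (e.g. by elimination or Cramer's rule, determinant = 80) gives (4, -2, -3).

(4, -2, -3)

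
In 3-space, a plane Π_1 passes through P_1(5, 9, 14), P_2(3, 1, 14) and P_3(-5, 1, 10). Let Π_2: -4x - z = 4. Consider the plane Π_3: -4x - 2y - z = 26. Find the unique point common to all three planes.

P_1P_2 = (-2, -8, 0), P_1P_3 = (-10, -8, -4); a normal to Π_1 is P_1P_2 × P_1P_3 = (32, -8, -64).
Using P_1: Π_1 has equation 32x - 8y - 64z = -808.
Solving the 3×3 linear system 32x - 8y - 64z = -808, -4x - z = 4, -4x - 2y - z = 26 (e.g. by elimination or Cramer's rule, determinant = -576) gives (-4, -11, 12).

(-4, -11, 12)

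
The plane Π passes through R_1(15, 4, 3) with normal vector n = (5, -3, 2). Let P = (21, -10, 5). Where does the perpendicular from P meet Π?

Π: n·r = n·R_1 gives 5x - 3y + 2z = 69.
Foot = P − λn with λ = (n·P − d)/|n|² = (145 − 69)/38 = 2.
Foot = (21, -10, 5) − 2·(5, -3, 2) = (11, -4, 1).

(11, -4, 1)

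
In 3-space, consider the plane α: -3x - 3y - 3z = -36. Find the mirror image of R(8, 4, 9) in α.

(2, -2, 3)

λ = (n·R − d)/|n|² = (-63 − (-36))/27 = -1.
Reflection = R − 2λn = (8, 4, 9) − (-2)·(-3, -3, -3) = (2, -2, 3).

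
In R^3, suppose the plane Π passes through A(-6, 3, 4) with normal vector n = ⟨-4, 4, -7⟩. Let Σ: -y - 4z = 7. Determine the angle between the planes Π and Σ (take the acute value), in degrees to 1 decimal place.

49.7

Π: n·r = n·A gives -4x + 4y - 7z = 8.
cos θ = |n₁·n₂| / (|n₁||n₂|) = |24| / (√81 · √17).
θ = arccos(0.64676) ≈ 49.7°.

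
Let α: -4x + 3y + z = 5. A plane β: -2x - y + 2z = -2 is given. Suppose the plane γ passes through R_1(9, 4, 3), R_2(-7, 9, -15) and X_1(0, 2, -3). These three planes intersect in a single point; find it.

R_1R_2 = (-16, 5, -18), R_1X_1 = (-9, -2, -6); a normal to γ is R_1R_2 × R_1X_1 = (-66, 66, 77).
Using R_1: γ has equation -66x + 66y + 77z = -99.
Solving the 3×3 linear system -4x + 3y + z = 5, -2x - y + 2z = -2, -66x + 66y + 77z = -99 (e.g. by elimination or Cramer's rule, determinant = 704) gives (-2, 0, -3).

(-2, 0, -3)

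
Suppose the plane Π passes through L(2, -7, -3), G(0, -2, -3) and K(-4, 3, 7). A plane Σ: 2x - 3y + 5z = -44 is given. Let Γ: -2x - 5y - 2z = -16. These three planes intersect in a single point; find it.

LG = (-2, 5, 0), LK = (-6, 10, 10); a normal to Π is LG × LK = (50, 20, 10).
Using L: Π has equation 50x + 20y + 10z = -70.
Solving the 3×3 linear system 50x + 20y + 10z = -70, 2x - 3y + 5z = -44, -2x - 5y - 2z = -16 (e.g. by elimination or Cramer's rule, determinant = 1270) gives (-3, 6, -4).

(-3, 6, -4)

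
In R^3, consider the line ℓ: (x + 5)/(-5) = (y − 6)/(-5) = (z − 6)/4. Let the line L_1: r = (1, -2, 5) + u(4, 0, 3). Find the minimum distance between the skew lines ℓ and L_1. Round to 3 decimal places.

8.989

ℓ has direction (-5, -5, 4) through (-5, 6, 6).
Common perpendicular direction n = (-5, -5, 4) × (4, 0, 3) = (-15, 31, 20).
With w = (1, -2, 5) − (-5, 6, 6) = (6, -8, -1), w · n = -358.
Distance = |w · n| / |n| = |-358| / √1586 ≈ 8.989.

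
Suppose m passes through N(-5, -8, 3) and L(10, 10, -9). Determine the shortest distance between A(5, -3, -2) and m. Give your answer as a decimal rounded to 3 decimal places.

4.487

A direction vector for m is L − N = (15, 18, -12).
Taking (-5, -8, 3) on m with direction v = (15, 18, -12): w = A − (-5, -8, 3) = (10, 5, -5), and w × v = (30, 45, 105).
Distance = |w × v| / |v| = √13950 / √693 ≈ 4.487.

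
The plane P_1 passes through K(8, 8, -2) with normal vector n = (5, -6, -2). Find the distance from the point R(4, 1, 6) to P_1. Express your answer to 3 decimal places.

P_1: n·r = n·K gives 5x - 6y - 2z = -4.
n·R − d = (5)·(4) + (-6)·(1) + (-2)·(6) − (-4) = 6; |n| = √65.
Distance = |6| / √65 = 6/√65 ≈ 0.744.

0.744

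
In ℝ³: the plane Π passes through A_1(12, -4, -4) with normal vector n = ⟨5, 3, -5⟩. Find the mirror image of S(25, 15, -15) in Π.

(-5, -3, 15)

Π: n·r = n·A_1 gives 5x + 3y - 5z = 68.
λ = (n·S − d)/|n|² = (245 − 68)/59 = 3.
Reflection = S − 2λn = (25, 15, -15) − 6·(5, 3, -5) = (-5, -3, 15).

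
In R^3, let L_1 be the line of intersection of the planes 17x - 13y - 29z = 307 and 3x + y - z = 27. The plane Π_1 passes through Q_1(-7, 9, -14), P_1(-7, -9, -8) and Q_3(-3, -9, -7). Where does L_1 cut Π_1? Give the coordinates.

Direction of L_1: (17, -13, -29) × (3, 1, -1) = (42, -70, 56).
A point on L_1: solving the two plane equations with x = -1 gives (-1, 13, -17).
Q_1P_1 = (0, -18, 6), Q_1Q_3 = (4, -18, 7); a normal to Π_1 is Q_1P_1 × Q_1Q_3 = (-18, 24, 72).
Using Q_1: Π_1 has equation -18x + 24y + 72z = -666.
Substitute r = (-1, 13, -17) + t(42, -70, 56) into the plane: -894 + 1596t = -666, so t = 1/7.
Intersection: (-1, 13, -17) + (1/7)·(42, -70, 56) = (5, 3, -9).

(5, 3, -9)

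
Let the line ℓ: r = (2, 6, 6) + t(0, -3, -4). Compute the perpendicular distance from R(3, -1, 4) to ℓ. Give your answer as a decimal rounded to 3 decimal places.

Taking (2, 6, 6) on ℓ with direction v = (0, -3, -4): w = R − (2, 6, 6) = (1, -7, -2), and w × v = (22, 4, -3).
Distance = |w × v| / |v| = √509 / √25 ≈ 4.512.

4.512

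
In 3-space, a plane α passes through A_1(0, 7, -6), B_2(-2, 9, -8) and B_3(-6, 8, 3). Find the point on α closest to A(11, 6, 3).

A_1B_2 = (-2, 2, -2), A_1B_3 = (-6, 1, 9); a normal to α is A_1B_2 × A_1B_3 = (20, 30, 10).
Using A_1: α has equation 20x + 30y + 10z = 150.
Foot = A − λn with λ = (n·A − d)/|n|² = (430 − 150)/1400 = 1/5.
Foot = (11, 6, 3) − (1/5)·(20, 30, 10) = (7, 0, 1).

(7, 0, 1)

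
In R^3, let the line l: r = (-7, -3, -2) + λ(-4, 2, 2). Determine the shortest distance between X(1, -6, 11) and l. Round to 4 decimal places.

Taking (-7, -3, -2) on l with direction v = (-4, 2, 2): w = X − (-7, -3, -2) = (8, -3, 13), and w × v = (-32, -68, 4).
Distance = |w × v| / |v| = √5664 / √24 ≈ 15.3623.

15.3623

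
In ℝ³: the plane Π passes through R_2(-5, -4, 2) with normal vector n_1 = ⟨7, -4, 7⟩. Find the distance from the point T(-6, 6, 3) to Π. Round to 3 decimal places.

3.746

Π: n_1·r = n_1·R_2 gives 7x - 4y + 7z = -5.
n·T − d = (7)·(-6) + (-4)·(6) + (7)·(3) − (-5) = -40; |n| = √114.
Distance = |-40| / √114 = 40/√114 ≈ 3.746.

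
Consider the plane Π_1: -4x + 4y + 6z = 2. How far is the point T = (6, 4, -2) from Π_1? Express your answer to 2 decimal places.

n·T − d = (-4)·(6) + (4)·(4) + (6)·(-2) − 2 = -22; |n| = √68.
Distance = |-22| / √68 = 22/√68 ≈ 2.67.

2.67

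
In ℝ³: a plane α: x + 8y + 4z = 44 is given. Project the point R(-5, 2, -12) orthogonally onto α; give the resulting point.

(-4, 10, -8)

Foot = R − λn with λ = (n·R − d)/|n|² = (-37 − 44)/81 = -1.
Foot = (-5, 2, -12) − (-1)·(1, 8, 4) = (-4, 10, -8).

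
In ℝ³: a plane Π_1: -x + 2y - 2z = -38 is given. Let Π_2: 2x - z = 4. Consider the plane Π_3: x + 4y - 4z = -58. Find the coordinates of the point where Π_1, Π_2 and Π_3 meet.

(6, -8, 8)

Solving the 3×3 linear system -x + 2y - 2z = -38, 2x - z = 4, x + 4y - 4z = -58 (e.g. by elimination or Cramer's rule, determinant = -6) gives (6, -8, 8).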